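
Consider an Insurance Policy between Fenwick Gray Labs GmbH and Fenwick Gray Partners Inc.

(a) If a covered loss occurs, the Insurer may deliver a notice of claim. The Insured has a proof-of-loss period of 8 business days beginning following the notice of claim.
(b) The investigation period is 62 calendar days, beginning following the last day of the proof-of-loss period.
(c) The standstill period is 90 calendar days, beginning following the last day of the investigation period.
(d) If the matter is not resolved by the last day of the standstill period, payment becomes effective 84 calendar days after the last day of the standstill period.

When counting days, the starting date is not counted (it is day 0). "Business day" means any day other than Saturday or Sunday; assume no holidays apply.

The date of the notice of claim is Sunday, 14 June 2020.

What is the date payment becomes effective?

15 February 2021

From Sunday, 14 June 2020, 8 business days (Jun 15, Jun 16, Jun 17, Jun 18, Jun 19, Jun 22, Jun 23, Jun 24, skipping weekends) brings us to Wednesday, 24 June 2020, which is the last day of the proof-of-loss period.
Adding 62 calendar days to 24 June 2020 gives 25 August 2020, which is the last day of the investigation period.
The last day of the standstill period: 25 August 2020 + 90 days = 23 November 2020.
The date payment becomes effective: 23 November 2020 + 84 days = 15 February 2021.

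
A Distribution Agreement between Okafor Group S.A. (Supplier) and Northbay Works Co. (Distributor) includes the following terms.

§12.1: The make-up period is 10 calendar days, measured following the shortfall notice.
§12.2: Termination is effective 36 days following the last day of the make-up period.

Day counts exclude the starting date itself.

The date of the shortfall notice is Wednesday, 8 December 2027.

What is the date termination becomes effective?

The last day of the make-up period: 8 December 2027 + 10 days = 18 December 2027.
The date termination becomes effective: 36 calendar days after 18 December 2027 is 23 January 2028.

23 January 2028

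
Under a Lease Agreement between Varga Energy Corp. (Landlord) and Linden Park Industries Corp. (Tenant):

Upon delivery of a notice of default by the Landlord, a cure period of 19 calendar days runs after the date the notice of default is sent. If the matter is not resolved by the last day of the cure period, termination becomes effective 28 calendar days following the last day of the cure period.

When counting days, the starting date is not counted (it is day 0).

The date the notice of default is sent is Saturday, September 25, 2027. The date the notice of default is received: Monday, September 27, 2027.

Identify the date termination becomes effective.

The last day of the cure period: September 25, 2027 + 19 days = October 14, 2027.
Adding 28 calendar days to October 14, 2027 gives November 11, 2027, which is the date termination becomes effective.

November 11, 2027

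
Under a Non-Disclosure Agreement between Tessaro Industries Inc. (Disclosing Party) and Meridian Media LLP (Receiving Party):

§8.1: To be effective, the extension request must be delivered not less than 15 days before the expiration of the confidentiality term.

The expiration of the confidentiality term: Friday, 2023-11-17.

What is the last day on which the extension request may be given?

2023-11-17 minus 15 days is 2023-11-02.

2023-11-02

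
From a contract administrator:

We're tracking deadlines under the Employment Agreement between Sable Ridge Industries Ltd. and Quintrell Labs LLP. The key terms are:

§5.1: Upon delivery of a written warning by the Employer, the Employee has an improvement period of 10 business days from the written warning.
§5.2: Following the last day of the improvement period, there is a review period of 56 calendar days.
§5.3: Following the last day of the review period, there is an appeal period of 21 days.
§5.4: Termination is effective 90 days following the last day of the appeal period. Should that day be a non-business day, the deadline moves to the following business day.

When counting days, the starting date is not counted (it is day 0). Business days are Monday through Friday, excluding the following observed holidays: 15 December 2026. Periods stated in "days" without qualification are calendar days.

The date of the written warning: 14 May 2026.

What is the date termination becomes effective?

11 November 2026

The last day of the improvement period: counting 10 business days from Thursday, 14 May 2026 (May 15, May 18, May 19, May 20, May 21, May 22, May 25, May 26, May 27, May 28, skipping weekends) reaches Thursday, 28 May 2026.
Adding 56 calendar days to 28 May 2026 gives 23 July 2026, which is the last day of the review period.
Adding 21 calendar days to 23 July 2026 gives 13 August 2026, which is the last day of the appeal period.
The date termination becomes effective: 13 August 2026 + 90 days = 11 November 2026. 11 November 2026 is a Wednesday and is not a listed holiday, so no roll-forward applies.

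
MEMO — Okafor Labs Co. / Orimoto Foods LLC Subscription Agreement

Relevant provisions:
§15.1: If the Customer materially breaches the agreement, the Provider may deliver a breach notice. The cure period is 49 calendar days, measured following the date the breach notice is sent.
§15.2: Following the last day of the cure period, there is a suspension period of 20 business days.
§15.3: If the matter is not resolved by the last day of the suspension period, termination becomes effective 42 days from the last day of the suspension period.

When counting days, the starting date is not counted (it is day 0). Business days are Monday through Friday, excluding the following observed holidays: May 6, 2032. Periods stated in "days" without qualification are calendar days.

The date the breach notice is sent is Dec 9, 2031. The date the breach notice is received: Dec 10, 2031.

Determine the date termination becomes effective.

The last day of the cure period: Dec 9, 2031 + 49 days = Jan 27, 2032.
The last day of the suspension period: counting 20 business days from Tuesday, Jan 27, 2032 (Jan 28, Jan 29, Jan 30, Feb 2, …, Feb 20, Feb 23, Feb 24, skipping weekends) reaches Tuesday, Feb 24, 2032.
Adding 42 calendar days to Feb 24, 2032 gives Apr 6, 2032, which is the date termination becomes effective.

Apr 6, 2032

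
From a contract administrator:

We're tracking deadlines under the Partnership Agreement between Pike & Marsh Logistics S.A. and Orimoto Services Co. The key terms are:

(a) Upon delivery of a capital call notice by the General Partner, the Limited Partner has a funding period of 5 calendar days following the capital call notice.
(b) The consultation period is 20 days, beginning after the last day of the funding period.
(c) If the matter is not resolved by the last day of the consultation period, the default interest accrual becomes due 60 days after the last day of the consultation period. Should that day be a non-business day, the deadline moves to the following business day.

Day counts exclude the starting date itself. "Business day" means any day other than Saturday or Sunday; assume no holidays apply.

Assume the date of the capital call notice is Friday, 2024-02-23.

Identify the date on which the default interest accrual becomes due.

2024-05-20

The last day of the funding period: 2024-02-23 + 5 days = 2024-02-28.
The last day of the consultation period: 2024-02-28 + 20 days = 2024-03-19.
Adding 60 calendar days to 2024-03-19 gives 2024-05-18, which is the date on which the default interest accrual becomes due. That falls on a Saturday, so it rolls to the next business day, Monday, 2024-05-20.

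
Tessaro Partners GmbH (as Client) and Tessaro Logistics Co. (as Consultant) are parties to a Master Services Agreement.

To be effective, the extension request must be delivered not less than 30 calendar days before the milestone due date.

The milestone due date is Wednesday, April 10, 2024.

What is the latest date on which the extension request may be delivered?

March 11, 2024

April 10, 2024 minus 30 days is March 11, 2024.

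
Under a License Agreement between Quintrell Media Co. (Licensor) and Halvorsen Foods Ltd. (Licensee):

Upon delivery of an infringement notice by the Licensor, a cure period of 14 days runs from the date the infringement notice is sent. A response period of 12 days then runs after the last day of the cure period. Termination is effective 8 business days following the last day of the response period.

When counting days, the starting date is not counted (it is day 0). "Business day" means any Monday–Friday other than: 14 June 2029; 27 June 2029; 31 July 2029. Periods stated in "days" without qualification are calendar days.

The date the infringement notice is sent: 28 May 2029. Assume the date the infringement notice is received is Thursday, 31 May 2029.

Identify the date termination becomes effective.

5 July 2029

The last day of the cure period: 28 May 2029 + 14 days = 11 June 2029.
Adding 12 calendar days to 11 June 2029 gives 23 June 2029, which is the last day of the response period.
The date termination becomes effective: counting 8 business days from Saturday, 23 June 2029 (Jun 25, Jun 26, Jun 28, Jun 29, Jul 2, Jul 3, Jul 4, Jul 5, skipping weekends and the listed holiday on Jun 27) reaches Thursday, 5 July 2029.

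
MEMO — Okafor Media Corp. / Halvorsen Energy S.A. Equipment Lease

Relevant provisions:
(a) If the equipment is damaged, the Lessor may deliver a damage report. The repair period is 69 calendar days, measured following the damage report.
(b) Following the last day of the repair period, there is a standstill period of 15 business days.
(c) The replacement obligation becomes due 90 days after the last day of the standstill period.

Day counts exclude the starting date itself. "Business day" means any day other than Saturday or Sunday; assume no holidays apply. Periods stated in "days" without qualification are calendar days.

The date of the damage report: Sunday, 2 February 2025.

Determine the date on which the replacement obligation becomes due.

31 July 2025

The last day of the repair period: 69 calendar days after 2 February 2025 is 12 April 2025.
From Saturday, 12 April 2025, 15 business days (Apr 14, Apr 15, Apr 16, Apr 17, …, Apr 30, May 1, May 2, skipping weekends) brings us to Friday, 2 May 2025, which is the last day of the standstill period.
Adding 90 calendar days to 2 May 2025 gives 31 July 2025, which is the date on which the replacement obligation becomes due.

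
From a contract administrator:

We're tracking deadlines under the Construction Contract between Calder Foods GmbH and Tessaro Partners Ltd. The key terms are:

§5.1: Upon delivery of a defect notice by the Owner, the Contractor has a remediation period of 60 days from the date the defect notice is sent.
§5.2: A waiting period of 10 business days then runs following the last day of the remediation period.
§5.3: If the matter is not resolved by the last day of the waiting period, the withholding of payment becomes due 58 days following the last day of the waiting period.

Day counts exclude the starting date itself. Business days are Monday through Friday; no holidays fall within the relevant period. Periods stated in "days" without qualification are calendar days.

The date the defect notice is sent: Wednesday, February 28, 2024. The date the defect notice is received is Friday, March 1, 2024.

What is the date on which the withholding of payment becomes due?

The last day of the remediation period: February 28, 2024 + 60 days = April 28, 2024.
The last day of the waiting period: counting 10 business days from Sunday, April 28, 2024 (Apr 29, Apr 30, May 1, May 2, May 3, May 6, May 7, May 8, May 9, May 10, skipping weekends) reaches Friday, May 10, 2024.
The date on which the withholding of payment becomes due: 58 calendar days after May 10, 2024 is July 7, 2024.

July 7, 2024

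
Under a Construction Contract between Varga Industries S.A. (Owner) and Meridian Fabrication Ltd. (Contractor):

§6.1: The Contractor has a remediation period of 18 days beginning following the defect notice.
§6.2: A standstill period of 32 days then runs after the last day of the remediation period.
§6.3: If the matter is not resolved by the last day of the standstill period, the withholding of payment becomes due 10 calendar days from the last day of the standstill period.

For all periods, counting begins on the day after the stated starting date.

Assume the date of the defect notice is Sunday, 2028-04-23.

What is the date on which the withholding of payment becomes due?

2028-06-22

The last day of the remediation period: 2028-04-23 + 18 days = 2028-05-11.
The last day of the standstill period: 32 calendar days after 2028-05-11 is 2028-06-12.
The date on which the withholding of payment becomes due: 10 calendar days after 2028-06-12 is 2028-06-22.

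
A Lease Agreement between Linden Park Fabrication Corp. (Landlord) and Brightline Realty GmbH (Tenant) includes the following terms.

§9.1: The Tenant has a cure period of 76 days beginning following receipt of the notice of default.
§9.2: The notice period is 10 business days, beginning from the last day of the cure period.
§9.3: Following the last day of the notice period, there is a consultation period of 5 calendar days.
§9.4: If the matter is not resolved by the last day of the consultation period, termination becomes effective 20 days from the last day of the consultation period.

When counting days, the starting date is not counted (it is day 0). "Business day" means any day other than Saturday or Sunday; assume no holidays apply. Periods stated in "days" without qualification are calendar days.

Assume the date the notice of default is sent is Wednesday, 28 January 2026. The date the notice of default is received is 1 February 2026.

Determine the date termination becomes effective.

The last day of the cure period: 76 calendar days after 1 February 2026 is 18 April 2026.
The last day of the notice period: 10 business days after Saturday, 18 April 2026, skipping weekends — Apr 20, Apr 21, Apr 22, Apr 23, Apr 24, Apr 27, Apr 28, Apr 29, Apr 30, May 1 — lands on Friday, 1 May 2026.
Adding 5 calendar days to 1 May 2026 gives 6 May 2026, which is the last day of the consultation period.
The date termination becomes effective: 20 calendar days after 6 May 2026 is 26 May 2026.

26 May 2026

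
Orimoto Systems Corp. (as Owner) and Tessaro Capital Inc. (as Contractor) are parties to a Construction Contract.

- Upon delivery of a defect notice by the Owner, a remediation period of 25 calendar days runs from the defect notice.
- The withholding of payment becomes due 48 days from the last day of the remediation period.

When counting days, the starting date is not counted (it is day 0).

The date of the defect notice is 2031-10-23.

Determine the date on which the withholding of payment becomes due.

The last day of the remediation period: 2031-10-23 + 25 days = 2031-11-17.
The date on which the withholding of payment becomes due: 48 calendar days after 2031-11-17 is 2032-01-04.

2032-01-04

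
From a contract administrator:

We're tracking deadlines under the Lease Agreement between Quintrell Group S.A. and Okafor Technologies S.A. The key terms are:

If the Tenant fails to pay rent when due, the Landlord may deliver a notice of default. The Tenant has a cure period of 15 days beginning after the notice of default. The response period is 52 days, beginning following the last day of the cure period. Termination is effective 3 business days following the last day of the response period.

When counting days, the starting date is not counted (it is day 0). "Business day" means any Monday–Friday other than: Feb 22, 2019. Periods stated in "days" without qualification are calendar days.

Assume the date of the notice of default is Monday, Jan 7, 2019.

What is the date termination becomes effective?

The last day of the cure period: Jan 7, 2019 + 15 days = Jan 22, 2019.
The last day of the response period: 52 calendar days after Jan 22, 2019 is Mar 15, 2019.
From Friday, Mar 15, 2019, 3 business days (Mar 18, Mar 19, Mar 20, skipping weekends) brings us to Wednesday, Mar 20, 2019, which is the date termination becomes effective.

Mar 20, 2019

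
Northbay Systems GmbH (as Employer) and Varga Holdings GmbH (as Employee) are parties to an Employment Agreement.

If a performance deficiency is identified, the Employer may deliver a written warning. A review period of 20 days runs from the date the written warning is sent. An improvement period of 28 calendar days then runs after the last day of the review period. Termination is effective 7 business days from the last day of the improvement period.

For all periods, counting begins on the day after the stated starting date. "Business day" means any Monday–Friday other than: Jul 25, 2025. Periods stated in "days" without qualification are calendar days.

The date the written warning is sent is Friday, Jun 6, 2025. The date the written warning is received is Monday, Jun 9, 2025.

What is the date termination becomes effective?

Adding 20 calendar days to Jun 6, 2025 gives Jun 26, 2025, which is the last day of the review period.
The last day of the improvement period: 28 calendar days after Jun 26, 2025 is Jul 24, 2025.
The date termination becomes effective: counting 7 business days from Thursday, Jul 24, 2025 (Jul 28, Jul 29, Jul 30, Jul 31, Aug 1, Aug 4, Aug 5, skipping weekends and the listed holiday on Jul 25) reaches Tuesday, Aug 5, 2025.

Aug 5, 2025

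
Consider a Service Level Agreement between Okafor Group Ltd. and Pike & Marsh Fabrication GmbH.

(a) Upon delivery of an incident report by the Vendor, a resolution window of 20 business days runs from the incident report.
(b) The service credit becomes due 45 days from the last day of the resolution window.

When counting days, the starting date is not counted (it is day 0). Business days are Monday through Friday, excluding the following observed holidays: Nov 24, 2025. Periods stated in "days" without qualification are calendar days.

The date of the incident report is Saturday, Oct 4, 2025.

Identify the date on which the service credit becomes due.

The last day of the resolution window: 20 business days after Saturday, Oct 4, 2025, skipping weekends — Oct 6, Oct 7, Oct 8, Oct 9, …, Oct 29, Oct 30, Oct 31 — lands on Friday, Oct 31, 2025.
Adding 45 calendar days to Oct 31, 2025 gives Dec 15, 2025, which is the date on which the service credit becomes due.

Dec 15, 2025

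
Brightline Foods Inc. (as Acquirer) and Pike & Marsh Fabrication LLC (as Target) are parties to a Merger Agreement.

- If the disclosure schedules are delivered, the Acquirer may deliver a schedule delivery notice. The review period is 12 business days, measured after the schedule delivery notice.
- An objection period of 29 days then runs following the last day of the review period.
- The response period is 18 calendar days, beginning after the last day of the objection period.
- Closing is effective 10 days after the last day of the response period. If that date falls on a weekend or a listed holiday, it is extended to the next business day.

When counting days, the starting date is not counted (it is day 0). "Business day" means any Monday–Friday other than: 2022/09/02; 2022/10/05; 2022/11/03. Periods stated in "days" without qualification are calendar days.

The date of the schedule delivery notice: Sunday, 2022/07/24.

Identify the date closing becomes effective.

2022/10/06

The last day of the review period: 12 business days after Sunday, 2022/07/24, skipping weekends — Jul 25, Jul 26, Jul 27, Jul 28, …, Aug 5, Aug 8, Aug 9 — lands on Tuesday, 2022/08/09.
The last day of the objection period: 29 calendar days after 2022/08/09 is 2022/09/07.
The last day of the response period: 18 calendar days after 2022/09/07 is 2022/09/25.
The date closing becomes effective: 10 calendar days after 2022/09/25 is 2022/10/05. That falls on Wednesday, a listed holiday, so it rolls to the next business day, Thursday, 2022/10/06.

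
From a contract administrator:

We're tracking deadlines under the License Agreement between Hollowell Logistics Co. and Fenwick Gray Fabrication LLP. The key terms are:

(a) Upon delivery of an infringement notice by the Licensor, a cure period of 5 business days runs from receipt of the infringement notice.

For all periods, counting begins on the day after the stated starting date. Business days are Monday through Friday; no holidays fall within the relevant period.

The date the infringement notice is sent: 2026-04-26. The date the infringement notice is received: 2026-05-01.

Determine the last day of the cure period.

2026-05-08

From Friday, 2026-05-01, 5 business days (May 4, May 5, May 6, May 7, May 8, skipping weekends) brings us to Friday, 2026-05-08, which is the last day of the cure period.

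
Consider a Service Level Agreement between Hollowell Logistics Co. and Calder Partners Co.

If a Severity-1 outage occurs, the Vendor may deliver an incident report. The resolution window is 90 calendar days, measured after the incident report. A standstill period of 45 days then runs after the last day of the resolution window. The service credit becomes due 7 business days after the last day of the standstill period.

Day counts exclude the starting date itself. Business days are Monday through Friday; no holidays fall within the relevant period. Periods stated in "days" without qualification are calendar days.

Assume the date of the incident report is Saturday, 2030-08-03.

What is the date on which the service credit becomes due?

2030-12-25

The last day of the resolution window: 90 calendar days after 2030-08-03 is 2030-11-01.
The last day of the standstill period: 2030-11-01 + 45 days = 2030-12-16.
From Monday, 2030-12-16, 7 business days (Dec 17, Dec 18, Dec 19, Dec 20, Dec 23, Dec 24, Dec 25, skipping weekends) brings us to Wednesday, 2030-12-25, which is the date on which the service credit becomes due.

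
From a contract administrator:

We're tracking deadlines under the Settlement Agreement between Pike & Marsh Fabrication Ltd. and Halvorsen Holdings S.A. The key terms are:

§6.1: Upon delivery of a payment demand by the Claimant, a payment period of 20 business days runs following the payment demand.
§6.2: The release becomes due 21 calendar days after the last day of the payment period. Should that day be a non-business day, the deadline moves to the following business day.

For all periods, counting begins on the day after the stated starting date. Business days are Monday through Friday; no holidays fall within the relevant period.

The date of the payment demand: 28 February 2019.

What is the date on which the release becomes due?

The last day of the payment period: 20 business days after Thursday, 28 February 2019, skipping weekends — Mar 1, Mar 4, Mar 5, Mar 6, …, Mar 26, Mar 27, Mar 28 — lands on Thursday, 28 March 2019.
The date on which the release becomes due: 28 March 2019 + 21 days = 18 April 2019. 18 April 2019 is a Thursday, so no roll-forward applies.

18 April 2019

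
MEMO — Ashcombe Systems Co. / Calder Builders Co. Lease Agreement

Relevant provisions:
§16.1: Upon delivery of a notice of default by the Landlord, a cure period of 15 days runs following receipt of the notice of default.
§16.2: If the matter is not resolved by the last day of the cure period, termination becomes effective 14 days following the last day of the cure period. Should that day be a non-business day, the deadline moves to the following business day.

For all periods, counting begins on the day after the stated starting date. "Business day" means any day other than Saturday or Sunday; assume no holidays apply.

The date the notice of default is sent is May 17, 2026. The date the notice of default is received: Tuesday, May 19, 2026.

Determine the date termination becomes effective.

Adding 15 calendar days to May 19, 2026 gives Jun 3, 2026, which is the last day of the cure period.
The date termination becomes effective: 14 calendar days after Jun 3, 2026 is Jun 17, 2026. Jun 17, 2026 is a Wednesday, so no roll-forward applies.

Jun 17, 2026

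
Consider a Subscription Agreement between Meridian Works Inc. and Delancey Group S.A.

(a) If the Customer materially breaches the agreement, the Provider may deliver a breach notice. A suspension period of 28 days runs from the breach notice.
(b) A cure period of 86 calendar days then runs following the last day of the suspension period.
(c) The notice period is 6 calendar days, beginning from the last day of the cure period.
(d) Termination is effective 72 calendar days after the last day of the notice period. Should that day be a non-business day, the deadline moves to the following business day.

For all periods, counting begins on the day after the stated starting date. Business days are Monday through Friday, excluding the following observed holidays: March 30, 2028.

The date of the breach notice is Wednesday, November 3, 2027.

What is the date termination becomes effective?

The last day of the suspension period: 28 calendar days after November 3, 2027 is December 1, 2027.
The last day of the cure period: December 1, 2027 + 86 days = February 25, 2028.
Adding 6 calendar days to February 25, 2028 gives March 2, 2028, which is the last day of the notice period.
The date termination becomes effective: March 2, 2028 + 72 days = May 13, 2028. That falls on a Saturday, so it rolls to the next business day, Monday, May 15, 2028.

May 15, 2028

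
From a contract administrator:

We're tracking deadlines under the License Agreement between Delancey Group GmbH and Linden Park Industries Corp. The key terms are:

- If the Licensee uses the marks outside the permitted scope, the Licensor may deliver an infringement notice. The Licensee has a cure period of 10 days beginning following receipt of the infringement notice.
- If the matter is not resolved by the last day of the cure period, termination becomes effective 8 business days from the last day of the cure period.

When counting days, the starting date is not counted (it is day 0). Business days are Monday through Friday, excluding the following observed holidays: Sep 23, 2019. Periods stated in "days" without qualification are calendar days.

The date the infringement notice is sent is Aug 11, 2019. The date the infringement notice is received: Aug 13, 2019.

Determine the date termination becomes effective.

Sep 4, 2019

The last day of the cure period: Aug 13, 2019 + 10 days = Aug 23, 2019.
From Friday, Aug 23, 2019, 8 business days (Aug 26, Aug 27, Aug 28, Aug 29, Aug 30, Sep 2, Sep 3, Sep 4, skipping weekends) brings us to Wednesday, Sep 4, 2019, which is the date termination becomes effective.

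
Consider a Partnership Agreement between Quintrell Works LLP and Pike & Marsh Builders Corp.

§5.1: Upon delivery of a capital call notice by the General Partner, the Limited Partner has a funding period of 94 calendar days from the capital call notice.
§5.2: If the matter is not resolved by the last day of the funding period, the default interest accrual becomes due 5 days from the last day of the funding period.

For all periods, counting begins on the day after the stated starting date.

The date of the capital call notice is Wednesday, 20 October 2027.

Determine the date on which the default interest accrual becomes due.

27 January 2028

The last day of the funding period: 20 October 2027 + 94 days = 22 January 2028.
The date on which the default interest accrual becomes due: 5 calendar days after 22 January 2028 is 27 January 2028.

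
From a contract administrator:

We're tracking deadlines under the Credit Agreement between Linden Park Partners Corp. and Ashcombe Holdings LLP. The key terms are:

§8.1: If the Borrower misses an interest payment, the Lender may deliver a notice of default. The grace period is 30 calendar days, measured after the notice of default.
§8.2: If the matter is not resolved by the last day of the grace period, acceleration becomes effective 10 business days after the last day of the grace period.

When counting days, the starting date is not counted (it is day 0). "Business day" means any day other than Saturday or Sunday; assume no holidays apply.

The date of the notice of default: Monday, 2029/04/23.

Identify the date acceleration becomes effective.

2029/06/06

Adding 30 calendar days to 2029/04/23 gives 2029/05/23, which is the last day of the grace period.
The date acceleration becomes effective: 10 business days after Wednesday, 2029/05/23, skipping weekends — May 24, May 25, May 28, May 29, May 30, May 31, Jun 1, Jun 4, Jun 5, Jun 6 — lands on Wednesday, 2029/06/06.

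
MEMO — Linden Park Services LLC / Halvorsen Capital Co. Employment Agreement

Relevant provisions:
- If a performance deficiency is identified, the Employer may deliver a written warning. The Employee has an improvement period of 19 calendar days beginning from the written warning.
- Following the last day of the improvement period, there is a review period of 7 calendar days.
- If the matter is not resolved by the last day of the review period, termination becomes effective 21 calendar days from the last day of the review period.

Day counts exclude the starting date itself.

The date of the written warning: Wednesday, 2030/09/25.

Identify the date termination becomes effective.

2030/11/11

Adding 19 calendar days to 2030/09/25 gives 2030/10/14, which is the last day of the improvement period.
The last day of the review period: 2030/10/14 + 7 days = 2030/10/21.
The date termination becomes effective: 21 calendar days after 2030/10/21 is 2030/11/11.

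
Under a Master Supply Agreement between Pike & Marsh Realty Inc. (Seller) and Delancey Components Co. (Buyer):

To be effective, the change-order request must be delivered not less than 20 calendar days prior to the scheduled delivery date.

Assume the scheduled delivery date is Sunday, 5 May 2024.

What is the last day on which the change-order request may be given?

5 May 2024 minus 20 days is 15 April 2024.

15 April 2024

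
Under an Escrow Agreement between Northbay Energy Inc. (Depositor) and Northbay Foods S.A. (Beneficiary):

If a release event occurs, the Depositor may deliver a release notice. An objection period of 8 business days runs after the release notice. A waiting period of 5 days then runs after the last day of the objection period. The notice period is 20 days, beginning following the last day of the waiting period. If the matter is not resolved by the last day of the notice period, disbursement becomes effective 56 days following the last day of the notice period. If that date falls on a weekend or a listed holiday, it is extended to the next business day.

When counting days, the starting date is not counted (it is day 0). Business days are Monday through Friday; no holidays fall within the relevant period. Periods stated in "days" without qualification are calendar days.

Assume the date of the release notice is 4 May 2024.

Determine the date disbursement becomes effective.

5 August 2024

The last day of the objection period: 8 business days after Saturday, 4 May 2024, skipping weekends — May 6, May 7, May 8, May 9, May 10, May 13, May 14, May 15 — lands on Wednesday, 15 May 2024.
The last day of the waiting period: 15 May 2024 + 5 days = 20 May 2024.
The last day of the notice period: 20 calendar days after 20 May 2024 is 9 June 2024.
The date disbursement becomes effective: 9 June 2024 + 56 days = 4 August 2024. That falls on a Sunday, so it rolls to the next business day, Monday, 5 August 2024.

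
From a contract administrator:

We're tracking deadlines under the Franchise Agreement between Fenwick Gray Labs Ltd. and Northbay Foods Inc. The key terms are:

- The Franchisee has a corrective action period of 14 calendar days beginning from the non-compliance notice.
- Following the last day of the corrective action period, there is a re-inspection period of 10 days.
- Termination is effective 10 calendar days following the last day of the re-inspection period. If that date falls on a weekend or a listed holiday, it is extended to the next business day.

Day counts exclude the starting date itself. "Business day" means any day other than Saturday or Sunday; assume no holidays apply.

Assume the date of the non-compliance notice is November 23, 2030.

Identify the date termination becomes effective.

Adding 14 calendar days to November 23, 2030 gives December 7, 2030, which is the last day of the corrective action period.
The last day of the re-inspection period: December 7, 2030 + 10 days = December 17, 2030.
Adding 10 calendar days to December 17, 2030 gives December 27, 2030, which is the date termination becomes effective. December 27, 2030 is a Friday, so no roll-forward applies.

December 27, 2030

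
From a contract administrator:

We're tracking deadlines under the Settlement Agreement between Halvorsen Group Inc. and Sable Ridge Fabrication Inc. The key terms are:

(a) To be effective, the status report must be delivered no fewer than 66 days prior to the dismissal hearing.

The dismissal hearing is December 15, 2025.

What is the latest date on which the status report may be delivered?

October 10, 2025

Counting back 66 calendar days from December 15, 2025 gives October 10, 2025.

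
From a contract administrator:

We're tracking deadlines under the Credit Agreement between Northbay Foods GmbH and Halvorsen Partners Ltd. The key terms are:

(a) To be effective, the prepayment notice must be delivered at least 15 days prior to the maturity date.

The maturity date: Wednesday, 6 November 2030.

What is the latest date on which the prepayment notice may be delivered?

22 October 2030

6 November 2030 minus 15 days is 22 October 2030.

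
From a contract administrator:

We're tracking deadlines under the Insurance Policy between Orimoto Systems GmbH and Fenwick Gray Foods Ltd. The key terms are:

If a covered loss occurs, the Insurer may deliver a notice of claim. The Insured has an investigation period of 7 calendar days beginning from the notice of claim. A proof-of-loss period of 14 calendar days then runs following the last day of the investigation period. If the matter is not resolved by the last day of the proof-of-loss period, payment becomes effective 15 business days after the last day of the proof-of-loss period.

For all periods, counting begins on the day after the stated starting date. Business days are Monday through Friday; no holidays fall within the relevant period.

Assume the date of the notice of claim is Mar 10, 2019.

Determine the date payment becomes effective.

Adding 7 calendar days to Mar 10, 2019 gives Mar 17, 2019, which is the last day of the investigation period.
The last day of the proof-of-loss period: Mar 17, 2019 + 14 days = Mar 31, 2019.
The date payment becomes effective: counting 15 business days from Sunday, Mar 31, 2019 (Apr 1, Apr 2, Apr 3, Apr 4, …, Apr 17, Apr 18, Apr 19, skipping weekends) reaches Friday, Apr 19, 2019.

Apr 19, 2019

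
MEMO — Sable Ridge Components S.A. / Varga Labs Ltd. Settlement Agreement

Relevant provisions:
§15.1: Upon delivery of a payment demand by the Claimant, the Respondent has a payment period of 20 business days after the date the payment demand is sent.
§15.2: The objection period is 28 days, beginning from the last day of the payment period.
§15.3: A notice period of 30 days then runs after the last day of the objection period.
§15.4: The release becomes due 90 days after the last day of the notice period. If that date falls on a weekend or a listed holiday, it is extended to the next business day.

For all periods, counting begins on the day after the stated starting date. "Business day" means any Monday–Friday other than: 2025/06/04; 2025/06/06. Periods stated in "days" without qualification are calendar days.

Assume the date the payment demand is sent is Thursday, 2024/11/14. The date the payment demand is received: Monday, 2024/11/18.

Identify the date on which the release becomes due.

The last day of the payment period: counting 20 business days from Thursday, 2024/11/14 (Nov 15, Nov 18, Nov 19, Nov 20, …, Dec 10, Dec 11, Dec 12, skipping weekends) reaches Thursday, 2024/12/12.
Adding 28 calendar days to 2024/12/12 gives 2025/01/09, which is the last day of the objection period.
Adding 30 calendar days to 2025/01/09 gives 2025/02/08, which is the last day of the notice period.
Adding 90 calendar days to 2025/02/08 gives 2025/05/09, which is the date on which the release becomes due. 2025/05/09 is a Friday and is not a listed holiday, so no roll-forward applies.

2025/05/09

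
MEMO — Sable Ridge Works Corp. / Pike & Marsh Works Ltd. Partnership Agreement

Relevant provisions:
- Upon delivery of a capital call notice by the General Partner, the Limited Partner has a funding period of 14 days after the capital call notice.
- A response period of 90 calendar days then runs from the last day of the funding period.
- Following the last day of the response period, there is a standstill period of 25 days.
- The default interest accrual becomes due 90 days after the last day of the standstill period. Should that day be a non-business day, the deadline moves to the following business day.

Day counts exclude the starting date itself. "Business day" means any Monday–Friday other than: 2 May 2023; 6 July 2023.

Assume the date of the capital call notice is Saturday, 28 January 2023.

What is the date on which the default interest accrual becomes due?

4 September 2023

The last day of the funding period: 14 calendar days after 28 January 2023 is 11 February 2023.
Adding 90 calendar days to 11 February 2023 gives 12 May 2023, which is the last day of the response period.
The last day of the standstill period: 25 calendar days after 12 May 2023 is 6 June 2023.
The date on which the default interest accrual becomes due: 6 June 2023 + 90 days = 4 September 2023. 4 September 2023 is a Monday and is not a listed holiday, so no roll-forward applies.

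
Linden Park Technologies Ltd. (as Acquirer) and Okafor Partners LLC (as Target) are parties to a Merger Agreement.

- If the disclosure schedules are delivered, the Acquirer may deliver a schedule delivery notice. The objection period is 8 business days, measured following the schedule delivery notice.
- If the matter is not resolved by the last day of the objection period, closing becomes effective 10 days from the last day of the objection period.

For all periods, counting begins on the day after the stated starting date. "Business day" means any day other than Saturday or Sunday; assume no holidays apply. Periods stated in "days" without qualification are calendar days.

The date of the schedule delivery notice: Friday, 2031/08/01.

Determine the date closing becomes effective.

2031/08/23

The last day of the objection period: counting 8 business days from Friday, 2031/08/01 (Aug 4, Aug 5, Aug 6, Aug 7, Aug 8, Aug 11, Aug 12, Aug 13, skipping weekends) reaches Wednesday, 2031/08/13.
Adding 10 calendar days to 2031/08/13 gives 2031/08/23, which is the date closing becomes effective.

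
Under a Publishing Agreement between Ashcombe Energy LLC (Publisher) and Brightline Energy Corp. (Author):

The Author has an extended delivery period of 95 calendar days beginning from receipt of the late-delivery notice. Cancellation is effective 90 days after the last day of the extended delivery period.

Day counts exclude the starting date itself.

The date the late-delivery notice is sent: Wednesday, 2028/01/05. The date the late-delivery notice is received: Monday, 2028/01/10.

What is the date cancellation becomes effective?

2028/07/13

The last day of the extended delivery period: 2028/01/10 + 95 days = 2028/04/14.
The date cancellation becomes effective: 2028/04/14 + 90 days = 2028/07/13.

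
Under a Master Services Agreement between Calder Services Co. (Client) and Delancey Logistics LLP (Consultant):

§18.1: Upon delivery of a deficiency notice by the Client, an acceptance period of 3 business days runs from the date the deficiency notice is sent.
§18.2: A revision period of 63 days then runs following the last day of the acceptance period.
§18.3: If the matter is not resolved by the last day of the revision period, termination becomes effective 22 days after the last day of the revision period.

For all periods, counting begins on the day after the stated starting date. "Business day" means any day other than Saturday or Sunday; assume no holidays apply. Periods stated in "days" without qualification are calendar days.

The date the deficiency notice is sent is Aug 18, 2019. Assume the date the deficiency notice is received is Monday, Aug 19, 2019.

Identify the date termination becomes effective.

Nov 14, 2019

The last day of the acceptance period: counting 3 business days from Sunday, Aug 18, 2019 (Aug 19, Aug 20, Aug 21, skipping weekends) reaches Wednesday, Aug 21, 2019.
The last day of the revision period: 63 calendar days after Aug 21, 2019 is Oct 23, 2019.
The date termination becomes effective: 22 calendar days after Oct 23, 2019 is Nov 14, 2019.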